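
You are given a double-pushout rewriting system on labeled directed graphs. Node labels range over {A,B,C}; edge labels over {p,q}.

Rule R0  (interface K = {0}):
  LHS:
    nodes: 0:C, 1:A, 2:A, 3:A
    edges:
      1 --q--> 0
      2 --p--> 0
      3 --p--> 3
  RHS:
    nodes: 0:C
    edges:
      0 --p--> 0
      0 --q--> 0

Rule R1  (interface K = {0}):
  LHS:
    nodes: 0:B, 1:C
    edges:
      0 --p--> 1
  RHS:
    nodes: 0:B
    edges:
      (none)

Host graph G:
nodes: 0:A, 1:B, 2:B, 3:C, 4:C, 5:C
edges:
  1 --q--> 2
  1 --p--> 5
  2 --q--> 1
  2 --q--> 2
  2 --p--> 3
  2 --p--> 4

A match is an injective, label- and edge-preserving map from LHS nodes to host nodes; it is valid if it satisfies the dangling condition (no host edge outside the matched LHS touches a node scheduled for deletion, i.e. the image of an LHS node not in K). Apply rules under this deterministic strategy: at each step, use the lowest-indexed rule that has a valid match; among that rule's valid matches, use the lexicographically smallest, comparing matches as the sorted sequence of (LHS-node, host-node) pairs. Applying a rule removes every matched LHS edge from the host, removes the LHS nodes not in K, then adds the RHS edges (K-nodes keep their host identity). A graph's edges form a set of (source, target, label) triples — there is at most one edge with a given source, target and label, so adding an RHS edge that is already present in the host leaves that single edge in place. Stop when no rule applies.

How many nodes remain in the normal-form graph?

Answer: 3

Derivation:
[0] host  ⇒  6 nodes, 6 edges  {1-q->2 1-p->5 2-q->1 2-q->2 2-p->3 2-p->4}
[1] R1 @ {0↦1, 1↦5}  ⇒  5 nodes, 5 edges  {1-q->2 2-q->1 2-q->2 2-p->3 2-p->4}
[2] R1 @ {0↦2, 1↦3}  ⇒  4 nodes, 4 edges  {1-q->2 2-q->1 2-q->2 2-p->4}
[3] R1 @ {0↦2, 1↦4}  ⇒  3 nodes, 3 edges  {1-q->2 2-q->1 2-q->2}
normal form: no rule applies after step 3
NF nodes: {0:A, 1:B, 2:B}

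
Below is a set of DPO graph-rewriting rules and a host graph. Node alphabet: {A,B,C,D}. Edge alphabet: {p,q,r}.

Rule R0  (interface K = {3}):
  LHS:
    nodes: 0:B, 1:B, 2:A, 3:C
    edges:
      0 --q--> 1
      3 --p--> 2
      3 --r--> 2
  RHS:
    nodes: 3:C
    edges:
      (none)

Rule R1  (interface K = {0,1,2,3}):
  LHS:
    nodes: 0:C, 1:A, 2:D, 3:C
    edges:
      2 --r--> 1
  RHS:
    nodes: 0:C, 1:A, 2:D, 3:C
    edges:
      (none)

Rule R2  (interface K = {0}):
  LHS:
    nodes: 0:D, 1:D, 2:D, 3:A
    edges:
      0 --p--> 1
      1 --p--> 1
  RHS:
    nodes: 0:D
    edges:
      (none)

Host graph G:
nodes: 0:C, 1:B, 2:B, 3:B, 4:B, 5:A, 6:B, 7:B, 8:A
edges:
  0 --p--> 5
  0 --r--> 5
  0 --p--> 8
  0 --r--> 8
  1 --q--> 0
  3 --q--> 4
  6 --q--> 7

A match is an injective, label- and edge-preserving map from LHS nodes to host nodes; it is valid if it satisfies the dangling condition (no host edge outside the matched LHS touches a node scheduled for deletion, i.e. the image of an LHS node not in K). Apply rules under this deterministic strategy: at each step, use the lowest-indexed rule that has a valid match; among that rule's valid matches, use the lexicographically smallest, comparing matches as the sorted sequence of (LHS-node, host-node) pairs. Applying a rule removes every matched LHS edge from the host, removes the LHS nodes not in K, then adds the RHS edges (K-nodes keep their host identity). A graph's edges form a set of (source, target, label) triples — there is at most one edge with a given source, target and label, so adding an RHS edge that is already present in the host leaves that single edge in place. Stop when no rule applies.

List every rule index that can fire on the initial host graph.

R0: 4 valid matches — {0↦3, 1↦4, 2↦5, 3↦0}, {0↦3, 1↦4, 2↦8, 3↦0}, {0↦6, 1↦7, 2↦5, 3↦0} (+1 more)
R1: no valid match — LHS pattern not found
R2: no valid match — LHS pattern not found

Answer: [R0]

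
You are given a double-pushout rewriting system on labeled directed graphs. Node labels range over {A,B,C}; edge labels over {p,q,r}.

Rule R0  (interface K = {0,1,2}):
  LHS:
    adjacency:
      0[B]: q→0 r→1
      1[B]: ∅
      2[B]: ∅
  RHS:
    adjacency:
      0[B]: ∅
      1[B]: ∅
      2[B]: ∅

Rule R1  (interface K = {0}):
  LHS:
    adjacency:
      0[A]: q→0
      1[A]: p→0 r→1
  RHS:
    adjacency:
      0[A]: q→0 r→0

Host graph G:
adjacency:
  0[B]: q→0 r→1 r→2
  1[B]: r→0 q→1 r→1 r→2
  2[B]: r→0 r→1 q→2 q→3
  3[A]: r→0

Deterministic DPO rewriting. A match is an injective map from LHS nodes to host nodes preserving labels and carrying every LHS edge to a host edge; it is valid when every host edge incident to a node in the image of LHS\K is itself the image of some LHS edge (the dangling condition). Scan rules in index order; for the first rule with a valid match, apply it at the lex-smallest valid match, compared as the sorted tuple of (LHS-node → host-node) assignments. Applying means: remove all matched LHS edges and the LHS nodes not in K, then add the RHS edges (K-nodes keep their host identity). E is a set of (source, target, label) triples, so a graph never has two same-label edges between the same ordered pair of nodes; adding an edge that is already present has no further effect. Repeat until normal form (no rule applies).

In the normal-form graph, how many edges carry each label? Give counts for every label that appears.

start.  V:4 E:12  edges: 0-q->0 0-r->1 0-r->2 1-r->0 1-q->1 1-r->1 1-r->2 2-r->0 2-r->1 2-q->2 2-q->3 3-r->0
1. fire R0 via {0↦0, 1↦1, 2↦2}  →  V:4 E:10  edges: 0-r->2 1-r->0 1-q->1 1-r->1 1-r->2 2-r->0 2-r->1 2-q->2 2-q->3 3-r->0
2. fire R0 via {0↦1, 1↦0, 2↦2}  →  V:4 E:8  edges: 0-r->2 1-r->1 1-r->2 2-r->0 2-r->1 2-q->2 2-q->3 3-r->0
3. fire R0 via {0↦2, 1↦0, 2↦1}  →  V:4 E:6  edges: 0-r->2 1-r->1 1-r->2 2-r->1 2-q->3 3-r->0
final graph: no rule applies after step 3
NF edges: [(0, 2, 'r'), (1, 1, 'r'), (1, 2, 'r'), (2, 1, 'r'), (2, 3, 'q'), (3, 0, 'r')]

Answer: q:1 r:5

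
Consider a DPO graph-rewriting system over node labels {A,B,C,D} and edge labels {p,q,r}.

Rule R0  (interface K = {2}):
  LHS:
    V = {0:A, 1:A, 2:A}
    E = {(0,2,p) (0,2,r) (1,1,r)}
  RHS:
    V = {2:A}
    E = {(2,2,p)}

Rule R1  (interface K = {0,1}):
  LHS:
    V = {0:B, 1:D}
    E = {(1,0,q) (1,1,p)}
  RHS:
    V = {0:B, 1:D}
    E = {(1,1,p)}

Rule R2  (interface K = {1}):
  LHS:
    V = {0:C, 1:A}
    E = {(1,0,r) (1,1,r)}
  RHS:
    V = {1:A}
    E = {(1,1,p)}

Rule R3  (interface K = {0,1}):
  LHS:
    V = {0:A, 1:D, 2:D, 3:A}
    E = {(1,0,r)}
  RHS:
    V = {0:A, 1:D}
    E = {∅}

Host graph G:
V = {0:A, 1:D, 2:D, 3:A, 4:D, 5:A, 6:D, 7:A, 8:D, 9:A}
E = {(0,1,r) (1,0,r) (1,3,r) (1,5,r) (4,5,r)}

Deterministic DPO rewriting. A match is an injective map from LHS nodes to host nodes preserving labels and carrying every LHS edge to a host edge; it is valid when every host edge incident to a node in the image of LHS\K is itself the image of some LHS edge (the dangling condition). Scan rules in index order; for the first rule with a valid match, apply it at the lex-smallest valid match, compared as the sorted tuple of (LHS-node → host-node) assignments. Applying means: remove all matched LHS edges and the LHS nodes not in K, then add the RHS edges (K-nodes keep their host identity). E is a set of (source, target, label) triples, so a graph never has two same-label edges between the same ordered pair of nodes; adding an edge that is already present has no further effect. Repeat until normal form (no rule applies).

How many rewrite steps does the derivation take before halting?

initial: |V|=10 |E|=5  E = 0-r->1 1-r->0 1-r->3 1-r->5 4-r->5
step 1: apply R3 at {0↦0, 1↦1, 2↦2, 3↦7}  → |V|=8 |E|=4  E = 0-r->1 1-r->3 1-r->5 4-r->5
step 2: apply R3 at {0↦3, 1↦1, 2↦6, 3↦9}  → |V|=6 |E|=3  E = 0-r->1 1-r->5 4-r->5
step 3: apply R3 at {0↦5, 1↦1, 2↦8, 3↦3}  → |V|=4 |E|=2  E = 0-r->1 4-r->5
normal form: no rule applies after step 3

Answer: 3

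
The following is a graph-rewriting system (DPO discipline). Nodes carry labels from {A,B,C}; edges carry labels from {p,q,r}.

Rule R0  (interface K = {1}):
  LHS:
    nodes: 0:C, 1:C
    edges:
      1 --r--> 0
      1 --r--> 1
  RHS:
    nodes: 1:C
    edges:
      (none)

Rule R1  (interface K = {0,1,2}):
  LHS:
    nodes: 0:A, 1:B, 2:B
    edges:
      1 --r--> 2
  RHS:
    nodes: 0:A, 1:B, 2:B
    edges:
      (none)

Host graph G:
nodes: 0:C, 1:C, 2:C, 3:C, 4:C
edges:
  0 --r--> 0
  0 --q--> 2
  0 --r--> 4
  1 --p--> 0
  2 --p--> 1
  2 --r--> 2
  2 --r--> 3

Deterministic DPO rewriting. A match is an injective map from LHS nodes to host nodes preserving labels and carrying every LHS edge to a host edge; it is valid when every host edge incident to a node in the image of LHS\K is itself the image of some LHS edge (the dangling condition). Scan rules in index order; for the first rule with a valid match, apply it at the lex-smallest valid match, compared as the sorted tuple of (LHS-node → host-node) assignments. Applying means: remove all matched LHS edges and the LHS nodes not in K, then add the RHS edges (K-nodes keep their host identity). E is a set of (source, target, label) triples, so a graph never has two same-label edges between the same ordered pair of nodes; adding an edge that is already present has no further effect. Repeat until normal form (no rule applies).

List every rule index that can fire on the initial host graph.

Answer: [R0]

Rewrite trace:
R0: 2 valid matches — {0↦3, 1↦2}, {0↦4, 1↦0}
R1: no valid match — LHS pattern not found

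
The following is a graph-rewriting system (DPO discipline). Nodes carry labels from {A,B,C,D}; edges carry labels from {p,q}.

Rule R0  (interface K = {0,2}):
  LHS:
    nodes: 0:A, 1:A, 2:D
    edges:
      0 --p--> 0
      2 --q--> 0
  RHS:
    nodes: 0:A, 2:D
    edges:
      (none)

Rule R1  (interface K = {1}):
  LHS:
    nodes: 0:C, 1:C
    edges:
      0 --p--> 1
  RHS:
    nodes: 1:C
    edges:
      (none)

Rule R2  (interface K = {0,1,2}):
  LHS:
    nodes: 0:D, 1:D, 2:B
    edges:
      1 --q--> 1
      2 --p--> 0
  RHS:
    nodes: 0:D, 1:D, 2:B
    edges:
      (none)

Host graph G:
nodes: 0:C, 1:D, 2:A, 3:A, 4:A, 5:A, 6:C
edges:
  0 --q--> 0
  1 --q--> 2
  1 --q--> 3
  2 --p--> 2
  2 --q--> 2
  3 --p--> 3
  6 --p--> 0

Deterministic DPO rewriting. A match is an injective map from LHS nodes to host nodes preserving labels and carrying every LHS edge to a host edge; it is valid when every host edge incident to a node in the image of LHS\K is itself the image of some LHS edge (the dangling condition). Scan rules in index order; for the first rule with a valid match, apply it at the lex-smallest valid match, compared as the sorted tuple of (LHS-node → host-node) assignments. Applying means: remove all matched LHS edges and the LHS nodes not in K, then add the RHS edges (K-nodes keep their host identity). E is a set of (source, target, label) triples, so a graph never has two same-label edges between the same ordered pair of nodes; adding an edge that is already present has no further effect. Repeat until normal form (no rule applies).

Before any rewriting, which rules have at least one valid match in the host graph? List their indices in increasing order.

Answer: [R0,R1]

Derivation:
R0: 4 valid matches — {0↦2, 1↦4, 2↦1}, {0↦2, 1↦5, 2↦1}, {0↦3, 1↦4, 2↦1} (+1 more)
R1: 1 valid match — {0↦6, 1↦0}
R2: no valid match — LHS pattern not found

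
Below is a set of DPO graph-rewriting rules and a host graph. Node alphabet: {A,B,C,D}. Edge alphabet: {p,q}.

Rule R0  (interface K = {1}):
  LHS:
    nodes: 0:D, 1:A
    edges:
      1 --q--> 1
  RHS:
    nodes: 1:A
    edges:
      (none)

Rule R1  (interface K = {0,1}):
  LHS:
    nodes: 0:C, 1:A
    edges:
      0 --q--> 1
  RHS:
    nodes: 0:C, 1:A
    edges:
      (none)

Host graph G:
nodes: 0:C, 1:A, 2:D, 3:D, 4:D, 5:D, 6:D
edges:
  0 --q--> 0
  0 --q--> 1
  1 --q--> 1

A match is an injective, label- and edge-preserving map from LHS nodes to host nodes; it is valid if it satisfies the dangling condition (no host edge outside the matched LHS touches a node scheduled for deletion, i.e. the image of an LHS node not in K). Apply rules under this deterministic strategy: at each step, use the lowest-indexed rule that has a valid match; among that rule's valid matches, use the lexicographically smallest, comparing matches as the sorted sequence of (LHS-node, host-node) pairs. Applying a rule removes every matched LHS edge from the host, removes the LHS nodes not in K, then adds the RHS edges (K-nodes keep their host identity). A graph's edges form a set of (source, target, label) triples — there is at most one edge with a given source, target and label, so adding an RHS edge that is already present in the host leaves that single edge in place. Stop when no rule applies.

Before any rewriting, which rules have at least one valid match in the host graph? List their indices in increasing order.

R0: 5 valid matches — {0↦2, 1↦1}, {0↦3, 1↦1}, {0↦4, 1↦1} (+2 more)
R1: 1 valid match — {0↦0, 1↦1}

Answer: [R0,R1]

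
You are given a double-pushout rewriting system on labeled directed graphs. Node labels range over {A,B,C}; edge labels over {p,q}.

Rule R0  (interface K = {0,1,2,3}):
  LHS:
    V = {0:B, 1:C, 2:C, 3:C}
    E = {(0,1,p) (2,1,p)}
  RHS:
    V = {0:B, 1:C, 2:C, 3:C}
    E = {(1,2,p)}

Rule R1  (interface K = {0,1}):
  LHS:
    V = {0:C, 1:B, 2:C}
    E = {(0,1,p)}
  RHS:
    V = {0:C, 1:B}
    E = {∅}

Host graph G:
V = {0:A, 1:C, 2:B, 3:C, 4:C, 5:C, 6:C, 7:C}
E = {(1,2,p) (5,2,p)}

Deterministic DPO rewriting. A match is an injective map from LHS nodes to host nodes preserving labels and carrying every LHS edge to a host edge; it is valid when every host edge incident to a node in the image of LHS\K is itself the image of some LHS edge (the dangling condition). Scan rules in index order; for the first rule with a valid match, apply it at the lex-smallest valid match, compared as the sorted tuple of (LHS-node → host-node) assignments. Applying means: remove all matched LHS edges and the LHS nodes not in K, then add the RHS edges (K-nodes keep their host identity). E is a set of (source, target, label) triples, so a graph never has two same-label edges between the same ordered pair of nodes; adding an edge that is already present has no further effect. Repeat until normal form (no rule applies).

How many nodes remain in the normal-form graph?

initial: |V|=8 |E|=2  E = 1-p->2 5-p->2
step 1: apply R1 at {0↦1, 1↦2, 2↦3}  → |V|=7 |E|=1  E = 5-p->2
step 2: apply R1 at {0↦5, 1↦2, 2↦1}  → |V|=6 |E|=0  E = ∅
final graph: no rule applies after step 2
NF nodes: {0:A, 2:B, 4:C, 5:C, 6:C, 7:C}

Answer: 6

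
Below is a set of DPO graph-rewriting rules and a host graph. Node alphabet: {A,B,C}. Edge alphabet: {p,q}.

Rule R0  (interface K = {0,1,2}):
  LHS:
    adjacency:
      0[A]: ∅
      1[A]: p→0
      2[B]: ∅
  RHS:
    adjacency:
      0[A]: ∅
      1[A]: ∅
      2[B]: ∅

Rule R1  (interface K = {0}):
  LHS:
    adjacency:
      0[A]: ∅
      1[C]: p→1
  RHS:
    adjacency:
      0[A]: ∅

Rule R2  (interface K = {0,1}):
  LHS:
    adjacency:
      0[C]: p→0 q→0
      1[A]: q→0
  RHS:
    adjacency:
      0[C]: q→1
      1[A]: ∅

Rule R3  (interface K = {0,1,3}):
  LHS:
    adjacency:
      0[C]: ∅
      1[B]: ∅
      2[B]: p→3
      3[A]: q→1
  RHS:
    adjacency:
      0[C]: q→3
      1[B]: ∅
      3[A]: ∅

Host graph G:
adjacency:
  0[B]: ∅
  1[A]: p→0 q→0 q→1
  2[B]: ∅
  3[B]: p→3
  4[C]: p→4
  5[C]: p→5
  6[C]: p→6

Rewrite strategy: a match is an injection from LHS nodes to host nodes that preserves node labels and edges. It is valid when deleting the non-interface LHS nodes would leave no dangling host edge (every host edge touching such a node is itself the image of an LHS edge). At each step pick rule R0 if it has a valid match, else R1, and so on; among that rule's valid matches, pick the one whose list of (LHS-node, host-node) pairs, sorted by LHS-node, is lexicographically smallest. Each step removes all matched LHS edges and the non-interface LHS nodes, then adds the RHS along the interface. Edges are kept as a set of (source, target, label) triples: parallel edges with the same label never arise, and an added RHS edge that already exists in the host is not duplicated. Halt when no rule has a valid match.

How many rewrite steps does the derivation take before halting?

Answer: 3

Rewrite trace:
initial: |V|=7 |E|=7  E = 1-p->0 1-q->0 1-q->1 3-p->3 4-p->4 5-p->5 6-p->6
step 1: apply R1 at {0↦1, 1↦4}  → |V|=6 |E|=6  E = 1-p->0 1-q->0 1-q->1 3-p->3 5-p->5 6-p->6
step 2: apply R1 at {0↦1, 1↦5}  → |V|=5 |E|=5  E = 1-p->0 1-q->0 1-q->1 3-p->3 6-p->6
step 3: apply R1 at {0↦1, 1↦6}  → |V|=4 |E|=4  E = 1-p->0 1-q->0 1-q->1 3-p->3
normal form: no rule applies after step 3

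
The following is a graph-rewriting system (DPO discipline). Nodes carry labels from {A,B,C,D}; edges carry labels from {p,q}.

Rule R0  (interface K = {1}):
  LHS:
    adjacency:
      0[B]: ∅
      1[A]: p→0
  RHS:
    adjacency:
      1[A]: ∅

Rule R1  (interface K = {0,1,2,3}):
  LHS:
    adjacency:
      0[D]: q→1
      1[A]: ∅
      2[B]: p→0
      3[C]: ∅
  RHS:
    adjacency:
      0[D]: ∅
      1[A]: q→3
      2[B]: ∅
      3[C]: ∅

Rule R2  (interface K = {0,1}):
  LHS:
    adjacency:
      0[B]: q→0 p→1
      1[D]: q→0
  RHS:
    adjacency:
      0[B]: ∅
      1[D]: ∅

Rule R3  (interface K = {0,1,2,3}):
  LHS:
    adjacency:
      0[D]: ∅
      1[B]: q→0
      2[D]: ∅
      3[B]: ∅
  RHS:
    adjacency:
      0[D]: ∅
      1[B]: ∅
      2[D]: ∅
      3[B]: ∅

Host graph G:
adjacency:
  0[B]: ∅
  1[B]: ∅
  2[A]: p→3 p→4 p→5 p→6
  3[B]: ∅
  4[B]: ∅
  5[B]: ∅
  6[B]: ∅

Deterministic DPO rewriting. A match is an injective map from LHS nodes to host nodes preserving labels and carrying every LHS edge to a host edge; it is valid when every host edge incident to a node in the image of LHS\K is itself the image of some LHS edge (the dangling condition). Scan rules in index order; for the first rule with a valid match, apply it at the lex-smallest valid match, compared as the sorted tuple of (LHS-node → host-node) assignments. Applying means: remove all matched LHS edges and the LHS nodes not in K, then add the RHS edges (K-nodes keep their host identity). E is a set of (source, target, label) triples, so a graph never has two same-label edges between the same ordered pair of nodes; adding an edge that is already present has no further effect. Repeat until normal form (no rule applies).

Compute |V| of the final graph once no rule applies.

[0] host  ⇒  7 nodes, 4 edges  {2-p->3 2-p->4 2-p->5 2-p->6}
[1] R0 @ {0↦3, 1↦2}  ⇒  6 nodes, 3 edges  {2-p->4 2-p->5 2-p->6}
[2] R0 @ {0↦4, 1↦2}  ⇒  5 nodes, 2 edges  {2-p->5 2-p->6}
[3] R0 @ {0↦5, 1↦2}  ⇒  4 nodes, 1 edges  {2-p->6}
[4] R0 @ {0↦6, 1↦2}  ⇒  3 nodes, 0 edges  {∅}
final graph: no rule applies after step 4
NF nodes: {0:B, 1:B, 2:A}

Answer: 3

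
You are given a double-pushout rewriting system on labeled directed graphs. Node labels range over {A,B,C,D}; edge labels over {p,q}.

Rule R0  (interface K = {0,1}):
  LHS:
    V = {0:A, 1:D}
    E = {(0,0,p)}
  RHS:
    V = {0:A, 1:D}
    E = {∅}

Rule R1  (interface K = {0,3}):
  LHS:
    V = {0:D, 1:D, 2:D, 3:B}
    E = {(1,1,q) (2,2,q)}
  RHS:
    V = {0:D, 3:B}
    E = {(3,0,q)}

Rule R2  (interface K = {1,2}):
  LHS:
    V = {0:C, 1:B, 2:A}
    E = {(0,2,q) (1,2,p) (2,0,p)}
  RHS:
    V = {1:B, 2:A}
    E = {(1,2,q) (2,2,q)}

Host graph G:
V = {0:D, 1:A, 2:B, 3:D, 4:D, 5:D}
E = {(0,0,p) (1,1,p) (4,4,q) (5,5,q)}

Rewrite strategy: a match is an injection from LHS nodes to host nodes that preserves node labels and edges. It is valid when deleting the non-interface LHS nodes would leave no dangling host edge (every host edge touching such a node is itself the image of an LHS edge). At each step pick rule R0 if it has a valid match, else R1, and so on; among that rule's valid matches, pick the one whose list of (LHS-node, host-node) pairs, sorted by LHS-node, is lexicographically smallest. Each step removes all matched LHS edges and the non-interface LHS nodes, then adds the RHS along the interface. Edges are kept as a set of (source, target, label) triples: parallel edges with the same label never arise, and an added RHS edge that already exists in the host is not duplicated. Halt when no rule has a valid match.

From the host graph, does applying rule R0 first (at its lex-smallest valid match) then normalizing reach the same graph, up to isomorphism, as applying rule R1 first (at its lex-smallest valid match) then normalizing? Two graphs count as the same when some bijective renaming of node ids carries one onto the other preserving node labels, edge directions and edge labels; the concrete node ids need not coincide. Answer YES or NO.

Answer: YES

Steps:
branch R0-first: apply at {0↦1, 1↦0} → |E|=3, then 1 more step(s) → NF |V|=4 |E|=2 V={0:D, 1:A, 2:B, 3:D} E=0-p->0 2-q->0
branch R1-first: apply at {0↦0, 1↦4, 2↦5, 3↦2} → |E|=3, then 1 more step(s) → NF |V|=4 |E|=2 V={0:D, 1:A, 2:B, 3:D} E=0-p->0 2-q->0
graphs isomorphic (equal up to label-preserving node renaming)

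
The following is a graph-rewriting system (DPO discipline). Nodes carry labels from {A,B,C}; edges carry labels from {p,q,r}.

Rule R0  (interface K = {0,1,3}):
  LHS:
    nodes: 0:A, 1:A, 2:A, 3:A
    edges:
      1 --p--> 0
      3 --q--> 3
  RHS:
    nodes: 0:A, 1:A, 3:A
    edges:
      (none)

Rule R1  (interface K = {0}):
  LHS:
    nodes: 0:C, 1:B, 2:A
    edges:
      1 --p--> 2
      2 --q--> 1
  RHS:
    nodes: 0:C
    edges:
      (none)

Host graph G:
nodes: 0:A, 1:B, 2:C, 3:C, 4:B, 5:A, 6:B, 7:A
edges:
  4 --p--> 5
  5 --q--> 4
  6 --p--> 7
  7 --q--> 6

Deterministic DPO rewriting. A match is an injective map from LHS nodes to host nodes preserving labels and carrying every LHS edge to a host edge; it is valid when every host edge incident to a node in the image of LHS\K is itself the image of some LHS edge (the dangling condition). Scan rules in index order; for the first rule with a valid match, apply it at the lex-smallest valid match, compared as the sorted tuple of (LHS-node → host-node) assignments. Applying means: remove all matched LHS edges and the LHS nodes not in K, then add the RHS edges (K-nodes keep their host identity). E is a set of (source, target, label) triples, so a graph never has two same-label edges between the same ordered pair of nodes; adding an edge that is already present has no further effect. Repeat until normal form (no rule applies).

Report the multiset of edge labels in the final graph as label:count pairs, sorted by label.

initial: |V|=8 |E|=4  E = 4-p->5 5-q->4 6-p->7 7-q->6
step 1: apply R1 at {0↦2, 1↦4, 2↦5}  → |V|=6 |E|=2  E = 6-p->7 7-q->6
step 2: apply R1 at {0↦2, 1↦6, 2↦7}  → |V|=4 |E|=0  E = ∅
final graph: no rule applies after step 2
NF edges: []

Answer: (no edges)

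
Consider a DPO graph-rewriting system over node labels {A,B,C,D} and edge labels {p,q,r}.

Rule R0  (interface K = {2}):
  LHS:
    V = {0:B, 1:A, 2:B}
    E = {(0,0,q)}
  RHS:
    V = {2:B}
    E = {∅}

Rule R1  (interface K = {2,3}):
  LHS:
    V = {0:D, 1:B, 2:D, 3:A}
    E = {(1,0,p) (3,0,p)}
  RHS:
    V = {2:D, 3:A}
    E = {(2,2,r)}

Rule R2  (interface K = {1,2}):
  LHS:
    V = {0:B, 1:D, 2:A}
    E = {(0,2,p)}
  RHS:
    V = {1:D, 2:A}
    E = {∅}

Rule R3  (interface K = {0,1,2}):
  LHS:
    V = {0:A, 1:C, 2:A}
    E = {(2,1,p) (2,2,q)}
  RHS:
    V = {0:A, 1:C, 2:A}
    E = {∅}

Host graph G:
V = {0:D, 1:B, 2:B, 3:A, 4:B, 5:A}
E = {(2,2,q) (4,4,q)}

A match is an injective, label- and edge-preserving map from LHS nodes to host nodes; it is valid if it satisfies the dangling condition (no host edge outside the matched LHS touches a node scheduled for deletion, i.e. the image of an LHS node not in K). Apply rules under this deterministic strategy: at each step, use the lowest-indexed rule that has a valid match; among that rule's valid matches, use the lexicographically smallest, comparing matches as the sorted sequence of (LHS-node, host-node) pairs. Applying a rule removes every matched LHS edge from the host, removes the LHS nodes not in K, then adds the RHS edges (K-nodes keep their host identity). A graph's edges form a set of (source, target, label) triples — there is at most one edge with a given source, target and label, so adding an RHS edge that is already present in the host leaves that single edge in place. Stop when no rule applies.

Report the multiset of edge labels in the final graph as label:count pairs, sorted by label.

Answer: (no edges)

Steps:
[0] host  ⇒  6 nodes, 2 edges  {2-q->2 4-q->4}
[1] R0 @ {0↦2, 1↦3, 2↦1}  ⇒  4 nodes, 1 edges  {4-q->4}
[2] R0 @ {0↦4, 1↦5, 2↦1}  ⇒  2 nodes, 0 edges  {∅}
normal form: no rule applies after step 2
NF edges: []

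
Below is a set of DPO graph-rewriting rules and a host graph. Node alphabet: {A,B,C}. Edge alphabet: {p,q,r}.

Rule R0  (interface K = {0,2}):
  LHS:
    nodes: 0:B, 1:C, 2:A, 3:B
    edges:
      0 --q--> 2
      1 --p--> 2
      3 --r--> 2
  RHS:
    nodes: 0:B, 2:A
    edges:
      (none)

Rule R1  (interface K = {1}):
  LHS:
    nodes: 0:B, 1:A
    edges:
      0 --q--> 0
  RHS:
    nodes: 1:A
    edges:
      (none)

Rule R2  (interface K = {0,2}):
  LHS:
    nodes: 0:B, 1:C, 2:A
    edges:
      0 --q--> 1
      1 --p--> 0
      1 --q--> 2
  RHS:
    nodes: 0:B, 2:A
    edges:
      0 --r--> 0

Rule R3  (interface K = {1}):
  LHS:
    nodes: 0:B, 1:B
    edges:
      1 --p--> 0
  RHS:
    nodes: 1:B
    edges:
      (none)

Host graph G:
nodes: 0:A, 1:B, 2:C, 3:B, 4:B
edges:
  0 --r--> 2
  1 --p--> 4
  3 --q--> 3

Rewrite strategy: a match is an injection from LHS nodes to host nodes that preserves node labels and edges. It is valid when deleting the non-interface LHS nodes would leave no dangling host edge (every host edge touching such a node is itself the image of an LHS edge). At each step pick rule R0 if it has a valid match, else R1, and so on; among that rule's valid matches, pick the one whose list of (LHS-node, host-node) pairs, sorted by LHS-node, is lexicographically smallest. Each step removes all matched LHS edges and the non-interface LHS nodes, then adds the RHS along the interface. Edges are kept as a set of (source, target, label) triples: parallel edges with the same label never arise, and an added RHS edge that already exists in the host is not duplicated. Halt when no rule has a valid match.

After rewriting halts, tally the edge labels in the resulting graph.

Answer: r:1

Derivation:
[0] host  ⇒  5 nodes, 3 edges  {0-r->2 1-p->4 3-q->3}
[1] R1 @ {0↦3, 1↦0}  ⇒  4 nodes, 2 edges  {0-r->2 1-p->4}
[2] R3 @ {0↦4, 1↦1}  ⇒  3 nodes, 1 edges  {0-r->2}
normal form: no rule applies after step 2
NF edges: [(0, 2, 'r')]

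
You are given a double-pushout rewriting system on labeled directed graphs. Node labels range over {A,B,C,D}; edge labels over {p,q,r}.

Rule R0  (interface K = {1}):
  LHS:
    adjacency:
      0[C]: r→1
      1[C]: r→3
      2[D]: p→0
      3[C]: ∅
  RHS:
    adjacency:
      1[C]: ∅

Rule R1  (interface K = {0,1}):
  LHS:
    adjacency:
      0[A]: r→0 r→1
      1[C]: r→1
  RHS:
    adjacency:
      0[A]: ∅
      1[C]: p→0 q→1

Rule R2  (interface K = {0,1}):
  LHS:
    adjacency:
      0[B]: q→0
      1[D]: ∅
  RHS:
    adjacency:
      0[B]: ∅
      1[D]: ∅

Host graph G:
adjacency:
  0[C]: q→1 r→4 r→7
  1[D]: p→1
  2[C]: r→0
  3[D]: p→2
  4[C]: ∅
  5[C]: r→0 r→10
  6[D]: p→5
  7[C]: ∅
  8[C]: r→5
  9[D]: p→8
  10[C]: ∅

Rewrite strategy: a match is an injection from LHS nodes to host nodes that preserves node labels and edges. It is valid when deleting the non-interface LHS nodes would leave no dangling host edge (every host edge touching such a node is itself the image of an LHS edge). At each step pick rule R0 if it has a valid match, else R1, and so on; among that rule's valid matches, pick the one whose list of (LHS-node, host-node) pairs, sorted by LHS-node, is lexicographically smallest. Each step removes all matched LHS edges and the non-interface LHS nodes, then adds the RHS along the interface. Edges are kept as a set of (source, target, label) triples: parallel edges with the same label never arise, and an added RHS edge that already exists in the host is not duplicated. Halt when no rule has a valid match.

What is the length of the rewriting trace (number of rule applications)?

Answer: 3

Derivation:
[0] host  ⇒  11 nodes, 11 edges  {0-q->1 0-r->4 0-r->7 1-p->1 2-r->0 3-p->2 5-r->0 5-r->10 6-p->5 8-r->5 9-p->8}
[1] R0 @ {0↦2, 1↦0, 2↦3, 3↦4}  ⇒  8 nodes, 8 edges  {0-q->1 0-r->7 1-p->1 5-r->0 5-r->10 6-p->5 8-r->5 9-p->8}
[2] R0 @ {0↦8, 1↦5, 2↦9, 3↦10}  ⇒  5 nodes, 5 edges  {0-q->1 0-r->7 1-p->1 5-r->0 6-p->5}
[3] R0 @ {0↦5, 1↦0, 2↦6, 3↦7}  ⇒  2 nodes, 2 edges  {0-q->1 1-p->1}
normal form: no rule applies after step 3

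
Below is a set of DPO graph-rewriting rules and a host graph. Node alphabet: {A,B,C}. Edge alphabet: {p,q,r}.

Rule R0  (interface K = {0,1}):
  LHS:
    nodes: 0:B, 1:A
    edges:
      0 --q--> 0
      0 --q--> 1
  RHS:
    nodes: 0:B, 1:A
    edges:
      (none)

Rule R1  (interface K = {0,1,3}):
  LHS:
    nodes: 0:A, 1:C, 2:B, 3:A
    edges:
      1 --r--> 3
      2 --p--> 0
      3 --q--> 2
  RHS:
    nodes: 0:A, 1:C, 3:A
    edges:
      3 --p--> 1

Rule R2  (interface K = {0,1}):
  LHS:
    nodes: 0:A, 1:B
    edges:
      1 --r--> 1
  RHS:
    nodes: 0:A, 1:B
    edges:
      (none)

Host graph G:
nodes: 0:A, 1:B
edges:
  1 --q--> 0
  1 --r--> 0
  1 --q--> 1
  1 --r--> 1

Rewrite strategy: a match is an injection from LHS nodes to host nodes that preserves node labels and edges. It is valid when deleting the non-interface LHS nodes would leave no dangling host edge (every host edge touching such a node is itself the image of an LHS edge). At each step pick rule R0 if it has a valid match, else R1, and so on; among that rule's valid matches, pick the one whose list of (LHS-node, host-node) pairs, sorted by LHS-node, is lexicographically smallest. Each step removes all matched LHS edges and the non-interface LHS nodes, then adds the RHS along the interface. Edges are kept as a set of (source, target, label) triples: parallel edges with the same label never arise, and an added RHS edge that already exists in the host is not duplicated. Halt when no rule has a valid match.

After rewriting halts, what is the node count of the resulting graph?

initial: |V|=2 |E|=4  E = 1-q->0 1-r->0 1-q->1 1-r->1
step 1: apply R0 at {0↦1, 1↦0}  → |V|=2 |E|=2  E = 1-r->0 1-r->1
step 2: apply R2 at {0↦0, 1↦1}  → |V|=2 |E|=1  E = 1-r->0
final graph: no rule applies after step 2
NF nodes: {0:A, 1:B}

Answer: 2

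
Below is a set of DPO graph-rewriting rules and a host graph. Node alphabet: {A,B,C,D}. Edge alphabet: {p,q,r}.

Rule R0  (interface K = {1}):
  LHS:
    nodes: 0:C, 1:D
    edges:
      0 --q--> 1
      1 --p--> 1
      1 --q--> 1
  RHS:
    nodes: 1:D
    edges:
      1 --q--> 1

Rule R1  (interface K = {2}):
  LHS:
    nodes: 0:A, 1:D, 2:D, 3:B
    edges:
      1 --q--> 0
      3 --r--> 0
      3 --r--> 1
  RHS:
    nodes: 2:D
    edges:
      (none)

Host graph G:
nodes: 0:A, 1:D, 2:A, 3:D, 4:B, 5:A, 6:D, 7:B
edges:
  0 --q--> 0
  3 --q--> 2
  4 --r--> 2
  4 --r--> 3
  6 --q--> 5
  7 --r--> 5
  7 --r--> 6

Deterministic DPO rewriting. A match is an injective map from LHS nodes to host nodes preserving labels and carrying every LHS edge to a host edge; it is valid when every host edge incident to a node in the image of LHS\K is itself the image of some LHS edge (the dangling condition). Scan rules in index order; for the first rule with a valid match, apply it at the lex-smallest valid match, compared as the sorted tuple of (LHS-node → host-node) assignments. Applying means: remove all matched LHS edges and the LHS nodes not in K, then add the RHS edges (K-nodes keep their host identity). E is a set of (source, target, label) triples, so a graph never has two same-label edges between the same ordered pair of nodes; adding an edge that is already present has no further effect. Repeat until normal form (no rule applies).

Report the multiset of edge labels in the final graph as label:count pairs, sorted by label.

start.  V:8 E:7  edges: 0-q->0 3-q->2 4-r->2 4-r->3 6-q->5 7-r->5 7-r->6
1. fire R1 via {0↦2, 1↦3, 2↦1, 3↦4}  →  V:5 E:4  edges: 0-q->0 6-q->5 7-r->5 7-r->6
2. fire R1 via {0↦5, 1↦6, 2↦1, 3↦7}  →  V:2 E:1  edges: 0-q->0
halt: no rule applies after step 2
NF edges: [(0, 0, 'q')]

Answer: q:1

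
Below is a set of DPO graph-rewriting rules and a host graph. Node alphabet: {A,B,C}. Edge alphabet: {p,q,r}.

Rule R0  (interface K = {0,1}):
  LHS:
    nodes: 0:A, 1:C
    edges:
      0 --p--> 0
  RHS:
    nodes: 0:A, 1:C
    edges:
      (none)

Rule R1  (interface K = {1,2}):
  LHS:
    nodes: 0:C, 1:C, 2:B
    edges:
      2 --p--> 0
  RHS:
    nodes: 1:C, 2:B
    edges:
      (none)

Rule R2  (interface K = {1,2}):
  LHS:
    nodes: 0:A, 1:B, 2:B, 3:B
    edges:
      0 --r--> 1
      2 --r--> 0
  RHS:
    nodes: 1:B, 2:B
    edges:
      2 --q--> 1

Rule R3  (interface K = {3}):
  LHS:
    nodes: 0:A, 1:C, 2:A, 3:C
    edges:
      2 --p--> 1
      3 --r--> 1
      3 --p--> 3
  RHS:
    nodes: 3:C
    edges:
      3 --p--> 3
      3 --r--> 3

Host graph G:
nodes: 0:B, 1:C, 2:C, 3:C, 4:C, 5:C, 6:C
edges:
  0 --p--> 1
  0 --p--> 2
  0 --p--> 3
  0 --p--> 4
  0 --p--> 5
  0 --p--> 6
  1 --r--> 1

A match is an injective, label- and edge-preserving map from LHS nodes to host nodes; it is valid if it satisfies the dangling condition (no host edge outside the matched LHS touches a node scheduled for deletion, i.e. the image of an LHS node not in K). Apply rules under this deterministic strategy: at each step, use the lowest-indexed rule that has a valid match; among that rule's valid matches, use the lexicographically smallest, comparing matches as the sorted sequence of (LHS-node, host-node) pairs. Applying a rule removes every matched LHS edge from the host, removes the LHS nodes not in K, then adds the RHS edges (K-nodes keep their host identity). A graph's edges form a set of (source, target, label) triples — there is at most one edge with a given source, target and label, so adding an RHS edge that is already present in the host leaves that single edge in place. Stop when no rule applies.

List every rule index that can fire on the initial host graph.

R0: no valid match — LHS pattern not found
R1: 25 valid matches — {0↦2, 1↦1, 2↦0}, {0↦2, 1↦3, 2↦0}, {0↦2, 1↦4, 2↦0} (+22 more)
R2: no valid match — LHS pattern not found
R3: no valid match — LHS pattern not found

Answer: [R1]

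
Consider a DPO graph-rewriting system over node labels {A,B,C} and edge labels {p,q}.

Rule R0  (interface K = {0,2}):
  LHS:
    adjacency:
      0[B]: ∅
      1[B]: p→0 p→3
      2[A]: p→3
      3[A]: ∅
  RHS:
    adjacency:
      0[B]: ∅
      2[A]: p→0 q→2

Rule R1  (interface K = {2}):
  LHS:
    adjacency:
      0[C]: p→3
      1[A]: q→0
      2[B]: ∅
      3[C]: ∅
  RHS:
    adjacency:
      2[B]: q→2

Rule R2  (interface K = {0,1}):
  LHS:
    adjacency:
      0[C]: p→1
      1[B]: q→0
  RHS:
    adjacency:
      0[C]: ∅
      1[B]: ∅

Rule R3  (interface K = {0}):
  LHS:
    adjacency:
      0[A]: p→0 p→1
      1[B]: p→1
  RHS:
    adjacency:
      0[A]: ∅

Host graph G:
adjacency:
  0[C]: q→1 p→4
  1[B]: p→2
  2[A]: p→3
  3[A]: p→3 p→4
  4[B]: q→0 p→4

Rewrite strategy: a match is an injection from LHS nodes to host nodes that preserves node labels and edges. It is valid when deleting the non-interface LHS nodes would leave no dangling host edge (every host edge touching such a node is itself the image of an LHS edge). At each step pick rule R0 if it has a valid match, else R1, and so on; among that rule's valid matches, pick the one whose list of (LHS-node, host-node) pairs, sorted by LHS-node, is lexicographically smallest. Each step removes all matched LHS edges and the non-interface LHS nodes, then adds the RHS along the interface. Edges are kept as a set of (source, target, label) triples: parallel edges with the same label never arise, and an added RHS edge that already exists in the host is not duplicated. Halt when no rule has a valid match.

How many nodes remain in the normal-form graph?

start.  V:5 E:8  edges: 0-q->1 0-p->4 1-p->2 2-p->3 3-p->3 3-p->4 4-q->0 4-p->4
1. fire R2 via {0↦0, 1↦4}  →  V:5 E:6  edges: 0-q->1 1-p->2 2-p->3 3-p->3 3-p->4 4-p->4
2. fire R3 via {0↦3, 1↦4}  →  V:4 E:3  edges: 0-q->1 1-p->2 2-p->3
final graph: no rule applies after step 2
NF nodes: {0:C, 1:B, 2:A, 3:A}

Answer: 4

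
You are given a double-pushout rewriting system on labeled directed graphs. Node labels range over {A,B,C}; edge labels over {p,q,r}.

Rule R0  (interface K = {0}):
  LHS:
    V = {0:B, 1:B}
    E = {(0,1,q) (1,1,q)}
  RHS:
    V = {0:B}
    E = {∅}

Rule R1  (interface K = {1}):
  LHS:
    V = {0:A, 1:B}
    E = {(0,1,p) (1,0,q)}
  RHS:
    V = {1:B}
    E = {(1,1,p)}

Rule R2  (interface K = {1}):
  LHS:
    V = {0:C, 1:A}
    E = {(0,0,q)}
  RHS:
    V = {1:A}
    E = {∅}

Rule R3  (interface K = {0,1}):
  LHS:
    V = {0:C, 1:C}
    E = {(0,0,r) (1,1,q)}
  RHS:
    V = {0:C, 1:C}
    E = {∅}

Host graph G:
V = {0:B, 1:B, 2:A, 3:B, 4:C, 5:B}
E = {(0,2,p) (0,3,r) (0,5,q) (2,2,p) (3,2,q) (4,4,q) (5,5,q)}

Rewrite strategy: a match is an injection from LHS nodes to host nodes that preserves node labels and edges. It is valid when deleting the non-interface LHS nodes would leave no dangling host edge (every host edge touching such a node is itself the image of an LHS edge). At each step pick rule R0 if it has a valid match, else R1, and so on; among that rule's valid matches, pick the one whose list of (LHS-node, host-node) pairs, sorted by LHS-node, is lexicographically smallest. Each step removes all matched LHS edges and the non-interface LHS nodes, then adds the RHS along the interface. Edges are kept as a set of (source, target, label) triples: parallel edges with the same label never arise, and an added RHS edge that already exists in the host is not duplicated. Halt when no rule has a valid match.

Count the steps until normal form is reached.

[0] host  ⇒  6 nodes, 7 edges  {0-p->2 0-r->3 0-q->5 2-p->2 3-q->2 4-q->4 5-q->5}
[1] R0 @ {0↦0, 1↦5}  ⇒  5 nodes, 5 edges  {0-p->2 0-r->3 2-p->2 3-q->2 4-q->4}
[2] R2 @ {0↦4, 1↦2}  ⇒  4 nodes, 4 edges  {0-p->2 0-r->3 2-p->2 3-q->2}
halt: no rule applies after step 2

Answer: 2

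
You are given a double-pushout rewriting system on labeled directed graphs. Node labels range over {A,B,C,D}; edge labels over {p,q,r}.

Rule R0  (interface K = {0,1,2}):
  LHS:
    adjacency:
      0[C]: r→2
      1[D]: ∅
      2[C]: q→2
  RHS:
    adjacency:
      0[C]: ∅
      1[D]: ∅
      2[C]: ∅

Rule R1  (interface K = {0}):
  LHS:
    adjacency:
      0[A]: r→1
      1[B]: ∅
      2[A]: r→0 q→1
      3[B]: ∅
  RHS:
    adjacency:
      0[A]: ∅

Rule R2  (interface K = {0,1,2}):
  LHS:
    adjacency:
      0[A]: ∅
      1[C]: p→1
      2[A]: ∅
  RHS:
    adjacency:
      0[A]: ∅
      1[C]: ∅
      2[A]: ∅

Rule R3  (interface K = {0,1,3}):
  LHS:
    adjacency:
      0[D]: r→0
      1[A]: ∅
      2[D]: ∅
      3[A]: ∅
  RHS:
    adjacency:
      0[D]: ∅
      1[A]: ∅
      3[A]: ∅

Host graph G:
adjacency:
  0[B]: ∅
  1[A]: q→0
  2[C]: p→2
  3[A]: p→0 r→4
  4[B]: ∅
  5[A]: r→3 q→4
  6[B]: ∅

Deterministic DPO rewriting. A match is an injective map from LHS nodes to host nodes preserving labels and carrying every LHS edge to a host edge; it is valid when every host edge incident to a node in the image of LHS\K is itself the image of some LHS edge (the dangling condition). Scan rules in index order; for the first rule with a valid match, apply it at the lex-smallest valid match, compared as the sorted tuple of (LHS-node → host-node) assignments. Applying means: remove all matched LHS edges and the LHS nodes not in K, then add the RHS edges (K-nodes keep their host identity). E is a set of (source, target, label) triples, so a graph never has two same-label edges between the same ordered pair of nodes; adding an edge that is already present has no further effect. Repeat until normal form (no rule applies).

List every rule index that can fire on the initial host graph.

Answer: [R1,R2]

Derivation:
R0: no valid match — LHS pattern not found
R1: 1 valid match — {0↦3, 1↦4, 2↦5, 3↦6}
R2: 6 valid matches — {0↦1, 1↦2, 2↦3}, {0↦1, 1↦2, 2↦5}, {0↦3, 1↦2, 2↦1} (+3 more)
R3: no valid match — LHS pattern not found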